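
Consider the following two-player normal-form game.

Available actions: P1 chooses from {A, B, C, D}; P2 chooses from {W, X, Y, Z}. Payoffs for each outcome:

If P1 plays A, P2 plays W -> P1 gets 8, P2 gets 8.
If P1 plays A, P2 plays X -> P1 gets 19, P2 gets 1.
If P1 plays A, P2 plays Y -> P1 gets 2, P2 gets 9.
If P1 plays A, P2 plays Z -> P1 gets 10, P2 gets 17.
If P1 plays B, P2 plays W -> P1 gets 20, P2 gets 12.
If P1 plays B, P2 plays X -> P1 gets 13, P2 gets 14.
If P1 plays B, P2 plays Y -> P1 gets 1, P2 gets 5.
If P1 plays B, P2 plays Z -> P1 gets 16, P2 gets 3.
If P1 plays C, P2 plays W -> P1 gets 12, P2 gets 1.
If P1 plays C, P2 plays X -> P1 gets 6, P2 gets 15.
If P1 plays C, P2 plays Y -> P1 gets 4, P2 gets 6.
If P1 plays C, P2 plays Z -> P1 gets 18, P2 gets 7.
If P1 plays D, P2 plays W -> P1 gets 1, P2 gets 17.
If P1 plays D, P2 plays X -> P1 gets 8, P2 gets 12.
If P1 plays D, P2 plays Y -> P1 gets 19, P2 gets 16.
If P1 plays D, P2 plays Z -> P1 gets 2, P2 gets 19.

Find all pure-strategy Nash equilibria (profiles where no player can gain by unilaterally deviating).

(A, W): P1 can switch to B (8 → 20). Not NE.
(A, X): P2 can switch to W (1 → 8). Not NE.
(A, Y): P1 can switch to C (2 → 4). Not NE.
(A, Z): P1 can switch to B (10 → 16). Not NE.
(B, W): P2 can switch to X (12 → 14). Not NE.
(B, X): P1 can switch to A (13 → 19). Not NE.
(B, Y): P1 can switch to A (1 → 2). Not NE.
(B, Z): P1 can switch to C (16 → 18). Not NE.
(The remaining 8 profiles each have a profitable deviation by the same check.)

This game has no pure Nash equilibrium.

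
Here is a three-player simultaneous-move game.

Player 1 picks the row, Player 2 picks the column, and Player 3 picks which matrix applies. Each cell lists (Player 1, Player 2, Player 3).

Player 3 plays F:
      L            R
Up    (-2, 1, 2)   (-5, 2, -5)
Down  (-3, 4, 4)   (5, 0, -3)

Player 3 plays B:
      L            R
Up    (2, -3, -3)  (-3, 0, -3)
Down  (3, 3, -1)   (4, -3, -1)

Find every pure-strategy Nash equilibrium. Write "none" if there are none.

This game has no pure Nash equilibrium.

Check each profile: it is a Nash equilibrium iff no player can strictly gain by switching unilaterally.
(Up, L, F): Player 2 can switch to R (1 → 2). Not NE.
(Up, L, B): Player 1 can switch to Down (2 → 3). Not NE.
(Up, R, F): Player 1 can switch to Down (-5 → 5). Not NE.
(Up, R, B): Player 1 can switch to Down (-3 → 4). Not NE.
(Down, L, F): Player 1 can switch to Up (-3 → -2). Not NE.
(Down, L, B): Player 3 can switch to F (-1 → 4). Not NE.
(Down, R, F): Player 2 can switch to L (0 → 4). Not NE.
(Down, R, B): Player 2 can switch to L (-3 → 3). Not NE.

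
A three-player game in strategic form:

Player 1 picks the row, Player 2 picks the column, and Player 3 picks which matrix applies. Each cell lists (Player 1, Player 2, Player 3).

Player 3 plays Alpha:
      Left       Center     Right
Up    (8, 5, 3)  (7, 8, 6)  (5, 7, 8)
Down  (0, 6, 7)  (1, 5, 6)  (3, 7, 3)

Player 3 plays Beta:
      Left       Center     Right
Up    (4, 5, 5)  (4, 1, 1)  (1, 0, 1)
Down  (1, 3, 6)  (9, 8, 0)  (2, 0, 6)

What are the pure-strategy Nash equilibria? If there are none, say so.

Pure-strategy Nash equilibria: (Up, Left, Beta) and (Up, Center, Alpha)

Mark each player's best response to every combination of opponents' strategies; a profile where every player is best-responding is a pure Nash equilibrium.
Player 1 against (Left, Alpha): payoffs 8, 0 → best response Up.
Player 1 against (Left, Beta): payoffs 4, 1 → best response Up.
Player 1 against (Center, Alpha): payoffs 7, 1 → best response Up.
Player 1 against (Center, Beta): payoffs 4, 9 → best response Down.
Player 1 against (Right, Alpha): payoffs 5, 3 → best response Up.
Player 1 against (Right, Beta): payoffs 1, 2 → best response Down.
Player 2 against (Up, Alpha): payoffs 5, 8, 7 → best response Center.
Player 2 against (Up, Beta): payoffs 5, 1, 0 → best response Left.
Player 2 against (Down, Alpha): payoffs 6, 5, 7 → best response Right.
Player 2 against (Down, Beta): payoffs 3, 8, 0 → best response Center.
Player 3 against (Up, Left): payoffs 3, 5 → best response Beta.
Player 3 against (Up, Center): payoffs 6, 1 → best response Alpha.
Player 3 against (Up, Right): payoffs 8, 1 → best response Alpha.
Player 3 against (Down, Left): payoffs 7, 6 → best response Alpha.
Player 3 against (Down, Center): payoffs 6, 0 → best response Alpha.
Player 3 against (Down, Right): payoffs 3, 6 → best response Beta.
Mutual best responses: (Up, Left, Beta); (Up, Center, Alpha).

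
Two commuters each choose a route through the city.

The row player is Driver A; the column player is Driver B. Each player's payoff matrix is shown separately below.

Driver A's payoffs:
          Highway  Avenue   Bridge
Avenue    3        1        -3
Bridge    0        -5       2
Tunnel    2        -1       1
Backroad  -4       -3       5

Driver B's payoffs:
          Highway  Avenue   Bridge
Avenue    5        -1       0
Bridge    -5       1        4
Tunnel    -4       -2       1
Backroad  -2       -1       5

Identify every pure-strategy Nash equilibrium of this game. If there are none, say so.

Driver A against Highway: payoffs 3, 0, 2, -4 → best response Avenue.
Driver A against Avenue: payoffs 1, -5, -1, -3 → best response Avenue.
Driver A against Bridge: payoffs -3, 2, 1, 5 → best response Backroad.
Driver B against Avenue: payoffs 5, -1, 0 → best response Highway.
Driver B against Bridge: payoffs -5, 1, 4 → best response Bridge.
Driver B against Tunnel: payoffs -4, -2, 1 → best response Bridge.
Driver B against Backroad: payoffs -2, -1, 5 → best response Bridge.
Mutual best responses: (Avenue, Highway); (Backroad, Bridge).

(Avenue, Highway); (Backroad, Bridge)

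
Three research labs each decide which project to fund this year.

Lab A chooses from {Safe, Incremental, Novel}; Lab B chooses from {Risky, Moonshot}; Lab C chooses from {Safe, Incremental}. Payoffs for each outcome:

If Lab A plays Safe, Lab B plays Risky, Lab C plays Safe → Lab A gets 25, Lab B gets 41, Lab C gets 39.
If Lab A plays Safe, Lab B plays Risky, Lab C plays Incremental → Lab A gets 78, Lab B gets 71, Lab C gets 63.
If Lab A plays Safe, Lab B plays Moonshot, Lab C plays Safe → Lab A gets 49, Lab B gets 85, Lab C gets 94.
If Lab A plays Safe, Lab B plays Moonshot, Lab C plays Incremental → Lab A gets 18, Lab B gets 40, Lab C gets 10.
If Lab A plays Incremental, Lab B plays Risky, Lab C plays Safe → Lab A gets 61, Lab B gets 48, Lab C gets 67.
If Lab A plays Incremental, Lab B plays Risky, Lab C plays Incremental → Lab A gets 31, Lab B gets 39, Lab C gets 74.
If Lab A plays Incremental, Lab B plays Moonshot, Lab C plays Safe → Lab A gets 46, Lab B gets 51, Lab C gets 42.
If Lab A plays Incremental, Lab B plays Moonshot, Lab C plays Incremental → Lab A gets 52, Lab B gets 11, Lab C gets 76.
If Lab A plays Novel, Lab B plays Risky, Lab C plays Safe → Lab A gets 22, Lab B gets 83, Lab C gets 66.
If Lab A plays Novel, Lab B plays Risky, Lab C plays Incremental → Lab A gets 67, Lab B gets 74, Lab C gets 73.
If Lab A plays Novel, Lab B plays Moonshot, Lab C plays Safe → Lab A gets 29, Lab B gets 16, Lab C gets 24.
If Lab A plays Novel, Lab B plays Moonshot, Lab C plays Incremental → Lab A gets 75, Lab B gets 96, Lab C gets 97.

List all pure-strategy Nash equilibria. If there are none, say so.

Pure-strategy Nash equilibria: (Safe, Risky, Incremental); (Safe, Moonshot, Safe); (Novel, Moonshot, Incremental)

(Safe, Risky, Safe): Lab A can switch to Incremental (25 → 61). Not NE.
(Safe, Risky, Incremental): Lab A gets 78, best alternative 67; Lab B gets 71, best alternative 40; Lab C gets 63, best alternative 39. No profitable deviation — NE.
(Safe, Moonshot, Safe): Lab A gets 49, best alternative 46; Lab B gets 85, best alternative 41; Lab C gets 94, best alternative 10. No profitable deviation — NE.
(Safe, Moonshot, Incremental): Lab A can switch to Incremental (18 → 52). Not NE.
(Incremental, Risky, Safe): Lab B can switch to Moonshot (48 → 51). Not NE.
(Incremental, Risky, Incremental): Lab A can switch to Safe (31 → 78). Not NE.
(Incremental, Moonshot, Safe): Lab A can switch to Safe (46 → 49). Not NE.
(Incremental, Moonshot, Incremental): Lab A can switch to Novel (52 → 75). Not NE.
(Novel, Risky, Safe): Lab A can switch to Safe (22 → 25). Not NE.
(Novel, Risky, Incremental): Lab A can switch to Safe (67 → 78). Not NE.
(Novel, Moonshot, Safe): Lab A can switch to Safe (29 → 49). Not NE.
(Novel, Moonshot, Incremental): Lab A gets 75, best alternative 52; Lab B gets 96, best alternative 74; Lab C gets 97, best alternative 24. No profitable deviation — NE.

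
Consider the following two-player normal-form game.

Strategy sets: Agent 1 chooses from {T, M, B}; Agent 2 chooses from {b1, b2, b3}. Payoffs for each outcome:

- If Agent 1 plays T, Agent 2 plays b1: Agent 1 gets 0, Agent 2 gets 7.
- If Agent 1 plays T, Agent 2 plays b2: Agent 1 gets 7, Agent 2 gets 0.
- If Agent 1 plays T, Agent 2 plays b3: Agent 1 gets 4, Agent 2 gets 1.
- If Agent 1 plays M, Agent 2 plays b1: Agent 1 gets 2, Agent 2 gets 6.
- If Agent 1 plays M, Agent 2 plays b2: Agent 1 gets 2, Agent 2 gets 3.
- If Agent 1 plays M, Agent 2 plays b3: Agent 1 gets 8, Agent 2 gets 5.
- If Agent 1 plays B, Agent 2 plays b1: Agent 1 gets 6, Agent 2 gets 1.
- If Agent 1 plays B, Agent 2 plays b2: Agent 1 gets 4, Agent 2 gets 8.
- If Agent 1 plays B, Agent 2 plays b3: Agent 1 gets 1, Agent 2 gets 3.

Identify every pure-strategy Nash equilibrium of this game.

No pure-strategy Nash equilibrium.

For each player, find the best response to each opponent profile; mutual best responses are the pure NE.
Agent 1 against b1: payoffs 0, 2, 6 → best response B.
Agent 1 against b2: payoffs 7, 2, 4 → best response T.
Agent 1 against b3: payoffs 4, 8, 1 → best response M.
Agent 2 against T: payoffs 7, 0, 1 → best response b1.
Agent 2 against M: payoffs 6, 3, 5 → best response b1.
Agent 2 against B: payoffs 1, 8, 3 → best response b2.
No profile is a mutual best response for all players.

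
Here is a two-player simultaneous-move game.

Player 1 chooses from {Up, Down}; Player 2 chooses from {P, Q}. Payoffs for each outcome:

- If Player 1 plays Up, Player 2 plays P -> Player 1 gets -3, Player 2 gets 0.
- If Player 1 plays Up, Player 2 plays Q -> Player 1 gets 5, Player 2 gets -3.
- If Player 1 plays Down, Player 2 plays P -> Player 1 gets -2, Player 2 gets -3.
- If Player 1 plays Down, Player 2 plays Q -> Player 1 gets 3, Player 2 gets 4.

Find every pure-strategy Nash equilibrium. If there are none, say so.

none

Player 1 against P: payoffs -3, -2 → best response Down.
Player 1 against Q: payoffs 5, 3 → best response Up.
Player 2 against Up: payoffs 0, -3 → best response P.
Player 2 against Down: payoffs -3, 4 → best response Q.
No profile is a mutual best response for all players.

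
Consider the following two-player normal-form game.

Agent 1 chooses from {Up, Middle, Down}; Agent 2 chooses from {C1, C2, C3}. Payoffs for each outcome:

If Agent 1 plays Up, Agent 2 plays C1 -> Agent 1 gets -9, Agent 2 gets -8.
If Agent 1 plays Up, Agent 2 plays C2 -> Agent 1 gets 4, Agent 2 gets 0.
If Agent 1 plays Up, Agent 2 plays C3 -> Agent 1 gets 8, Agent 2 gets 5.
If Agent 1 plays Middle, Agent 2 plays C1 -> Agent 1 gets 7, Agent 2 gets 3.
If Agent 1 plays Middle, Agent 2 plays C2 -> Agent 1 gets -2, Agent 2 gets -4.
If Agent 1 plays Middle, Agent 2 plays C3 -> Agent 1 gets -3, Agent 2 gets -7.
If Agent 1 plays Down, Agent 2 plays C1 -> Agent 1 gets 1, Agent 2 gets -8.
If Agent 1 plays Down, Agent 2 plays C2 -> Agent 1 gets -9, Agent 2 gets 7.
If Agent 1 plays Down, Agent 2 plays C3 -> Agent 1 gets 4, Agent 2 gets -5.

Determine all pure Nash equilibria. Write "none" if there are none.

(Up, C3) and (Middle, C1)

Agent 1 against C1: payoffs -9, 7, 1 → best response Middle.
Agent 1 against C2: payoffs 4, -2, -9 → best response Up.
Agent 1 against C3: payoffs 8, -3, 4 → best response Up.
Agent 2 against Up: payoffs -8, 0, 5 → best response C3.
Agent 2 against Middle: payoffs 3, -4, -7 → best response C1.
Agent 2 against Down: payoffs -8, 7, -5 → best response C2.
Mutual best responses: (Up, C3); (Middle, C1).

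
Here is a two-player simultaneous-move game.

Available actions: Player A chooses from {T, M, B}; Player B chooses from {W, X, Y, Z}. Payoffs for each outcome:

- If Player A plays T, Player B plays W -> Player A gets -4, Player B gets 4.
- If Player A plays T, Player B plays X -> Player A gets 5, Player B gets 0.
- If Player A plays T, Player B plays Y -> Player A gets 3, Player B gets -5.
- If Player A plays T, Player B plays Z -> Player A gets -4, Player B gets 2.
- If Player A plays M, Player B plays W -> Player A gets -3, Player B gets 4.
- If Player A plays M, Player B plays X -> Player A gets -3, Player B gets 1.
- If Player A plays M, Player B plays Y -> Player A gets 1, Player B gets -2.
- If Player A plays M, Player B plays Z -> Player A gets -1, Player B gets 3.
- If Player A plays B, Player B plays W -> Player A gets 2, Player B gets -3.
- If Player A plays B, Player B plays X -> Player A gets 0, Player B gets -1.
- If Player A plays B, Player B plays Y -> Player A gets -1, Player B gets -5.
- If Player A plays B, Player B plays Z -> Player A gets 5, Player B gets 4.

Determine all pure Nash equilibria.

Pure NE: (B, Z)

Player A against W: payoffs -4, -3, 2 → best response B.
Player A against X: payoffs 5, -3, 0 → best response T.
Player A against Y: payoffs 3, 1, -1 → best response T.
Player A against Z: payoffs -4, -1, 5 → best response B.
Player B against T: payoffs 4, 0, -5, 2 → best response W.
Player B against M: payoffs 4, 1, -2, 3 → best response W.
Player B against B: payoffs -3, -1, -5, 4 → best response Z.
Mutual best responses: (B, Z).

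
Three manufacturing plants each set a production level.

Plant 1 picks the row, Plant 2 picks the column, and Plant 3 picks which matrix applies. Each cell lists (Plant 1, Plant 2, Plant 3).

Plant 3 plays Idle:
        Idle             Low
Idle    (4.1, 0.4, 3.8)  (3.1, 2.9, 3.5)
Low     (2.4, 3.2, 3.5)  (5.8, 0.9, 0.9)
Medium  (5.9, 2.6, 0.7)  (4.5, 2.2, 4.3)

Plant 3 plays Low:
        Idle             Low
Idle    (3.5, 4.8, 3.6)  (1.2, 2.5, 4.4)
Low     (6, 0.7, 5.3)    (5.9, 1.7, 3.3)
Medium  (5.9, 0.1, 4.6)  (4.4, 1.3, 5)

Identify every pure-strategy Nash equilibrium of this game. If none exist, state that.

(Idle, Idle, Idle): Plant 1 can switch to Medium (4.1 → 5.9). Not NE.
(Idle, Idle, Low): Plant 1 can switch to Low (3.5 → 6). Not NE.
(Idle, Low, Idle): Plant 1 can switch to Low (3.1 → 5.8). Not NE.
(Idle, Low, Low): Plant 1 can switch to Low (1.2 → 5.9). Not NE.
(Low, Idle, Idle): Plant 1 can switch to Idle (2.4 → 4.1). Not NE.
(Low, Idle, Low): Plant 2 can switch to Low (0.7 → 1.7). Not NE.
(Low, Low, Idle): Plant 2 can switch to Idle (0.9 → 3.2). Not NE.
(Low, Low, Low): Plant 1 gets 5.9, best alternative 4.4; Plant 2 gets 1.7, best alternative 0.7; Plant 3 gets 3.3, best alternative 0.9. No profitable deviation — NE.
(Medium, Idle, Idle): Plant 3 can switch to Low (0.7 → 4.6). Not NE.
(Medium, Idle, Low): Plant 1 can switch to Low (5.9 → 6). Not NE.
(Medium, Low, Idle): Plant 1 can switch to Low (4.5 → 5.8). Not NE.
(Medium, Low, Low): Plant 1 can switch to Low (4.4 → 5.9). Not NE.

Pure NE: (Low, Low, Low)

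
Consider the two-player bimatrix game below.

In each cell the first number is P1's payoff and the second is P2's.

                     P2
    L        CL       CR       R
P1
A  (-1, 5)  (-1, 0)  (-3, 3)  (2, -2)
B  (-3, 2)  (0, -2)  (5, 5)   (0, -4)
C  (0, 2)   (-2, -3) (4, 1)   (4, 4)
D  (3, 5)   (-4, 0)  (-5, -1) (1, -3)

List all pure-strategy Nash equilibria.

(A, L): P1 can switch to C (-1 → 0). Not NE.
(A, CL): P1 can switch to B (-1 → 0). Not NE.
(A, CR): P1 can switch to B (-3 → 5). Not NE.
(A, R): P1 can switch to C (2 → 4). Not NE.
(B, L): P1 can switch to A (-3 → -1). Not NE.
(B, CL): P2 can switch to L (-2 → 2). Not NE.
(B, CR): P1 gets 5, best alternative 4; P2 gets 5, best alternative 2. No profitable deviation — NE.
(B, R): P1 can switch to A (0 → 2). Not NE.
(C, L): P1 can switch to D (0 → 3). Not NE.
(C, CL): P1 can switch to A (-2 → -1). Not NE.
(C, CR): P1 can switch to B (4 → 5). Not NE.
(C, R): P1 gets 4, best alternative 2; P2 gets 4, best alternative 2. No profitable deviation — NE.
(D, L): P1 gets 3, best alternative 0; P2 gets 5, best alternative 0. No profitable deviation — NE.
(The remaining 3 profiles each have a profitable deviation by the same check.)

Pure-strategy Nash equilibria: (B, CR); (C, R); (D, L)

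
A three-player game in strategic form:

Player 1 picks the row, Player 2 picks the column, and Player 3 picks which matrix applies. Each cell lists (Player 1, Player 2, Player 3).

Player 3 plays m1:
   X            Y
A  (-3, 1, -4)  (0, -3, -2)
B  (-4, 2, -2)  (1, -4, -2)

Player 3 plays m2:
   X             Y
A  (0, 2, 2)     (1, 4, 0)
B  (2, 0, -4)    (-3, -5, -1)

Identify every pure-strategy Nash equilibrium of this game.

Pure NE: (A, Y, m2)

Mark each player's best response to every combination of opponents' strategies; a profile where every player is best-responding is a pure Nash equilibrium.
Player 1 against (X, m1): payoffs -3, -4 → best response A.
Player 1 against (X, m2): payoffs 0, 2 → best response B.
Player 1 against (Y, m1): payoffs 0, 1 → best response B.
Player 1 against (Y, m2): payoffs 1, -3 → best response A.
Player 2 against (A, m1): payoffs 1, -3 → best response X.
Player 2 against (A, m2): payoffs 2, 4 → best response Y.
Player 2 against (B, m1): payoffs 2, -4 → best response X.
Player 2 against (B, m2): payoffs 0, -5 → best response X.
Player 3 against (A, X): payoffs -4, 2 → best response m2.
Player 3 against (A, Y): payoffs -2, 0 → best response m2.
Player 3 against (B, X): payoffs -2, -4 → best response m1.
Player 3 against (B, Y): payoffs -2, -1 → best response m2.
Mutual best responses: (A, Y, m2).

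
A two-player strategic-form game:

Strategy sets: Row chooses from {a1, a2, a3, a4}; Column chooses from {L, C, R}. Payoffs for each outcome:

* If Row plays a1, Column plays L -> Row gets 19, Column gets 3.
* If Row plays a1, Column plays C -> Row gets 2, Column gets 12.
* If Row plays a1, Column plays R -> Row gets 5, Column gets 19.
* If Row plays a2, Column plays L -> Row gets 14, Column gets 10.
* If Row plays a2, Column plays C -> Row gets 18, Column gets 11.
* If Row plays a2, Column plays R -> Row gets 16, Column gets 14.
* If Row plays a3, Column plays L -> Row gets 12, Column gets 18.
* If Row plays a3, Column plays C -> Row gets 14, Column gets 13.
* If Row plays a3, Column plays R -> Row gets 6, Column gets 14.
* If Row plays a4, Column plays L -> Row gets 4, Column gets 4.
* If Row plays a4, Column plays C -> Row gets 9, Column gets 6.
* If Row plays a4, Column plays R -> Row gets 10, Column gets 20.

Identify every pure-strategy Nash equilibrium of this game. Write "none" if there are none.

(a2, R)

(a1, L): Column can switch to C (3 → 12). Not NE.
(a1, C): Row can switch to a2 (2 → 18). Not NE.
(a1, R): Row can switch to a2 (5 → 16). Not NE.
(a2, L): Row can switch to a1 (14 → 19). Not NE.
(a2, C): Column can switch to R (11 → 14). Not NE.
(a2, R): Row gets 16, best alternative 10; Column gets 14, best alternative 11. No profitable deviation — NE.
(a3, L): Row can switch to a1 (12 → 19). Not NE.
(a3, C): Row can switch to a2 (14 → 18). Not NE.
(a3, R): Row can switch to a2 (6 → 16). Not NE.
(a4, L): Row can switch to a1 (4 → 19). Not NE.
(a4, C): Row can switch to a2 (9 → 18). Not NE.
(The remaining 1 profile has a profitable deviation by the same check.)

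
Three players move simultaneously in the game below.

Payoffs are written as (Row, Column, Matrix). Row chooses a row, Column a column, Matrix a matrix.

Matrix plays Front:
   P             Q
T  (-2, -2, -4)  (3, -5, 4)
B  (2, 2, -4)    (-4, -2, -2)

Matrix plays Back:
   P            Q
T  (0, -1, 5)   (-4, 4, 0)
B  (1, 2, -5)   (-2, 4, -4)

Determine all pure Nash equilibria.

Pure NE: (B, P, Front)

Row against (P, Front): payoffs -2, 2 → best response B.
Row against (P, Back): payoffs 0, 1 → best response B.
Row against (Q, Front): payoffs 3, -4 → best response T.
Row against (Q, Back): payoffs -4, -2 → best response B.
Column against (T, Front): payoffs -2, -5 → best response P.
Column against (T, Back): payoffs -1, 4 → best response Q.
Column against (B, Front): payoffs 2, -2 → best response P.
Column against (B, Back): payoffs 2, 4 → best response Q.
Matrix against (T, P): payoffs -4, 5 → best response Back.
Matrix against (T, Q): payoffs 4, 0 → best response Front.
Matrix against (B, P): payoffs -4, -5 → best response Front.
Matrix against (B, Q): payoffs -2, -4 → best response Front.
Mutual best responses: (B, P, Front).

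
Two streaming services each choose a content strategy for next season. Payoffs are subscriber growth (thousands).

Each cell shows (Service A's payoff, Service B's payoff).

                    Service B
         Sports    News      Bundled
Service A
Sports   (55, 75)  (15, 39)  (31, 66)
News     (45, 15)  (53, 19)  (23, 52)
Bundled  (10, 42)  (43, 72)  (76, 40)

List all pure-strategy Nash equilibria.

The unique pure-strategy Nash equilibrium is (Sports, Sports).

Mark each player's best response to every combination of opponents' strategies; a profile where every player is best-responding is a pure Nash equilibrium.
Service A against Sports: payoffs 55, 45, 10 → best response Sports.
Service A against News: payoffs 15, 53, 43 → best response News.
Service A against Bundled: payoffs 31, 23, 76 → best response Bundled.
Service B against Sports: payoffs 75, 39, 66 → best response Sports.
Service B against News: payoffs 15, 19, 52 → best response Bundled.
Service B against Bundled: payoffs 42, 72, 40 → best response News.
Mutual best responses: (Sports, Sports).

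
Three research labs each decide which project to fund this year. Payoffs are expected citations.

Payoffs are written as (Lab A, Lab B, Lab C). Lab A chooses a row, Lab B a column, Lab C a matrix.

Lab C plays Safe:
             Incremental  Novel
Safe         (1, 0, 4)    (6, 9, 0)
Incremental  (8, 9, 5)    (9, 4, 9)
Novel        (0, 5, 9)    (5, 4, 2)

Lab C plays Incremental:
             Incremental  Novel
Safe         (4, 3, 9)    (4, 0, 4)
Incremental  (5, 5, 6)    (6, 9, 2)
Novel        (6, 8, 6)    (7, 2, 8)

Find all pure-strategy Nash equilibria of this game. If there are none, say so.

There is no pure-strategy Nash equilibrium.

(Safe, Incremental, Safe): Lab A can switch to Incremental (1 → 8). Not NE.
(Safe, Incremental, Incremental): Lab A can switch to Incremental (4 → 5). Not NE.
(Safe, Novel, Safe): Lab A can switch to Incremental (6 → 9). Not NE.
(Safe, Novel, Incremental): Lab A can switch to Incremental (4 → 6). Not NE.
(Incremental, Incremental, Safe): Lab C can switch to Incremental (5 → 6). Not NE.
(Incremental, Incremental, Incremental): Lab A can switch to Novel (5 → 6). Not NE.
(Incremental, Novel, Safe): Lab B can switch to Incremental (4 → 9). Not NE.
(Incremental, Novel, Incremental): Lab A can switch to Novel (6 → 7). Not NE.
(The remaining 4 profiles each have a profitable deviation by the same check.)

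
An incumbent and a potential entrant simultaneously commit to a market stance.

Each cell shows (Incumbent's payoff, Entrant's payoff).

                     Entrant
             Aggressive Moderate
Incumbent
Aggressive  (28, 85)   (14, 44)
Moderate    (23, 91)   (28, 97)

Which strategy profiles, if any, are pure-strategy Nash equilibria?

(Aggressive, Aggressive) and (Moderate, Moderate)

For each player, find the best response to each opponent profile; mutual best responses are the pure NE.
Incumbent against Aggressive: payoffs 28, 23 → best response Aggressive.
Incumbent against Moderate: payoffs 14, 28 → best response Moderate.
Entrant against Aggressive: payoffs 85, 44 → best response Aggressive.
Entrant against Moderate: payoffs 91, 97 → best response Moderate.
Mutual best responses: (Aggressive, Aggressive); (Moderate, Moderate).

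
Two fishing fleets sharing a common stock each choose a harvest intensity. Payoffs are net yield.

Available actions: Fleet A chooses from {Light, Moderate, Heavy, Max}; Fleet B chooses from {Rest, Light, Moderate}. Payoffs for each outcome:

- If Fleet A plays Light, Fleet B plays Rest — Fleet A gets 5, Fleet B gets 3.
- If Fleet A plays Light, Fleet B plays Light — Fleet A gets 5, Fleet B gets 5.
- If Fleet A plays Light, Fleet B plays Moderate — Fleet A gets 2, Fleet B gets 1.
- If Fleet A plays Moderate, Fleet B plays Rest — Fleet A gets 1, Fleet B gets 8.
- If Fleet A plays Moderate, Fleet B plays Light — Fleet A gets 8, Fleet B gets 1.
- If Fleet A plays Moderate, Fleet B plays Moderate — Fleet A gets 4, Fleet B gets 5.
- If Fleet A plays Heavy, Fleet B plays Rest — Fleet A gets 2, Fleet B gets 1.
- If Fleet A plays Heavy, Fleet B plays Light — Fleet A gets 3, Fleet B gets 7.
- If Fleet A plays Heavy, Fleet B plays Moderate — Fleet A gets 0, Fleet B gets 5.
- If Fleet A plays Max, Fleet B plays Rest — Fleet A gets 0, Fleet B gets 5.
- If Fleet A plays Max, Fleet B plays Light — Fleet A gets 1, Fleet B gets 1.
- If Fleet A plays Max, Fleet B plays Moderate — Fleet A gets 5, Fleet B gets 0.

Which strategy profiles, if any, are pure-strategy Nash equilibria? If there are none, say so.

Fleet A against Rest: payoffs 5, 1, 2, 0 → best response Light.
Fleet A against Light: payoffs 5, 8, 3, 1 → best response Moderate.
Fleet A against Moderate: payoffs 2, 4, 0, 5 → best response Max.
Fleet B against Light: payoffs 3, 5, 1 → best response Light.
Fleet B against Moderate: payoffs 8, 1, 5 → best response Rest.
Fleet B against Heavy: payoffs 1, 7, 5 → best response Light.
Fleet B against Max: payoffs 5, 1, 0 → best response Rest.
No profile is a mutual best response for all players.

none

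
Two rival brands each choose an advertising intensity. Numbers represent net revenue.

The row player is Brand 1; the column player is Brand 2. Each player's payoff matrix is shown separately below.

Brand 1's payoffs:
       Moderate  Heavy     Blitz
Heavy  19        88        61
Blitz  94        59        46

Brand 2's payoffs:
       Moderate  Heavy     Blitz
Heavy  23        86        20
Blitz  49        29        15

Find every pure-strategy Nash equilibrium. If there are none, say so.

Pure-strategy Nash equilibria: (Heavy, Heavy) and (Blitz, Moderate)

Brand 1 against Moderate: payoffs 19, 94 → best response Blitz.
Brand 1 against Heavy: payoffs 88, 59 → best response Heavy.
Brand 1 against Blitz: payoffs 61, 46 → best response Heavy.
Brand 2 against Heavy: payoffs 23, 86, 20 → best response Heavy.
Brand 2 against Blitz: payoffs 49, 29, 15 → best response Moderate.
Mutual best responses: (Heavy, Heavy); (Blitz, Moderate).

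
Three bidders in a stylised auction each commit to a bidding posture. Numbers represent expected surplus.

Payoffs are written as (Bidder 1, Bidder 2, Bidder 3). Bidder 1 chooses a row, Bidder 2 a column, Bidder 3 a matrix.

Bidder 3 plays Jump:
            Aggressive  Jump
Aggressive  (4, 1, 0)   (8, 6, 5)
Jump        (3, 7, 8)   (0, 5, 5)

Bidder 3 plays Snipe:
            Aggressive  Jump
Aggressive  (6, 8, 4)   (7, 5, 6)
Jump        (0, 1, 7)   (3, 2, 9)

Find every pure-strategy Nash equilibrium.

The unique pure-strategy Nash equilibrium is (Aggressive, Aggressive, Snipe).

Bidder 1 against (Aggressive, Jump): payoffs 4, 3 → best response Aggressive.
Bidder 1 against (Aggressive, Snipe): payoffs 6, 0 → best response Aggressive.
Bidder 1 against (Jump, Jump): payoffs 8, 0 → best response Aggressive.
Bidder 1 against (Jump, Snipe): payoffs 7, 3 → best response Aggressive.
Bidder 2 against (Aggressive, Jump): payoffs 1, 6 → best response Jump.
Bidder 2 against (Aggressive, Snipe): payoffs 8, 5 → best response Aggressive.
Bidder 2 against (Jump, Jump): payoffs 7, 5 → best response Aggressive.
Bidder 2 against (Jump, Snipe): payoffs 1, 2 → best response Jump.
Bidder 3 against (Aggressive, Aggressive): payoffs 0, 4 → best response Snipe.
Bidder 3 against (Aggressive, Jump): payoffs 5, 6 → best response Snipe.
Bidder 3 against (Jump, Aggressive): payoffs 8, 7 → best response Jump.
Bidder 3 against (Jump, Jump): payoffs 5, 9 → best response Snipe.
Mutual best responses: (Aggressive, Aggressive, Snipe).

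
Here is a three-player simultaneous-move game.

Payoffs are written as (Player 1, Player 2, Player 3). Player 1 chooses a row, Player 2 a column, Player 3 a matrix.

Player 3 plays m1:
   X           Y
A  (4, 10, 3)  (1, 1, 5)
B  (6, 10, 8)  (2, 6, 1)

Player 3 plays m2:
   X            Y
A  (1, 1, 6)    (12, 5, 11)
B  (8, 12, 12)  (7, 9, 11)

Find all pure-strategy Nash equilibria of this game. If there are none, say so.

Player 1 against (X, m1): payoffs 4, 6 → best response B.
Player 1 against (X, m2): payoffs 1, 8 → best response B.
Player 1 against (Y, m1): payoffs 1, 2 → best response B.
Player 1 against (Y, m2): payoffs 12, 7 → best response A.
Player 2 against (A, m1): payoffs 10, 1 → best response X.
Player 2 against (A, m2): payoffs 1, 5 → best response Y.
Player 2 against (B, m1): payoffs 10, 6 → best response X.
Player 2 against (B, m2): payoffs 12, 9 → best response X.
Player 3 against (A, X): payoffs 3, 6 → best response m2.
Player 3 against (A, Y): payoffs 5, 11 → best response m2.
Player 3 against (B, X): payoffs 8, 12 → best response m2.
Player 3 against (B, Y): payoffs 1, 11 → best response m2.
Mutual best responses: (A, Y, m2); (B, X, m2).

Pure-strategy Nash equilibria: (A, Y, m2), (B, X, m2)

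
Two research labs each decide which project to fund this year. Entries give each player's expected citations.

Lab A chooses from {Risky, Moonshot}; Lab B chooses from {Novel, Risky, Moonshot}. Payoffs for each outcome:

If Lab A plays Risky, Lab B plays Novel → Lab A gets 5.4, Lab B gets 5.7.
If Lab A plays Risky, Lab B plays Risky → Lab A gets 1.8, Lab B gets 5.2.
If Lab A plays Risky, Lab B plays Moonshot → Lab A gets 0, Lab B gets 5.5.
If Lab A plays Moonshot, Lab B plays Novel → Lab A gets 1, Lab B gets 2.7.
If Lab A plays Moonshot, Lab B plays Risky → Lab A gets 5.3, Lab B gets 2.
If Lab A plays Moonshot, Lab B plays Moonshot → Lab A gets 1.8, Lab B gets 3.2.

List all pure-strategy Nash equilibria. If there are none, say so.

(Risky, Novel); (Moonshot, Moonshot)

Lab A against Novel: payoffs 5.4, 1 → best response Risky.
Lab A against Risky: payoffs 1.8, 5.3 → best response Moonshot.
Lab A against Moonshot: payoffs 0, 1.8 → best response Moonshot.
Lab B against Risky: payoffs 5.7, 5.2, 5.5 → best response Novel.
Lab B against Moonshot: payoffs 2.7, 2, 3.2 → best response Moonshot.
Mutual best responses: (Risky, Novel); (Moonshot, Moonshot).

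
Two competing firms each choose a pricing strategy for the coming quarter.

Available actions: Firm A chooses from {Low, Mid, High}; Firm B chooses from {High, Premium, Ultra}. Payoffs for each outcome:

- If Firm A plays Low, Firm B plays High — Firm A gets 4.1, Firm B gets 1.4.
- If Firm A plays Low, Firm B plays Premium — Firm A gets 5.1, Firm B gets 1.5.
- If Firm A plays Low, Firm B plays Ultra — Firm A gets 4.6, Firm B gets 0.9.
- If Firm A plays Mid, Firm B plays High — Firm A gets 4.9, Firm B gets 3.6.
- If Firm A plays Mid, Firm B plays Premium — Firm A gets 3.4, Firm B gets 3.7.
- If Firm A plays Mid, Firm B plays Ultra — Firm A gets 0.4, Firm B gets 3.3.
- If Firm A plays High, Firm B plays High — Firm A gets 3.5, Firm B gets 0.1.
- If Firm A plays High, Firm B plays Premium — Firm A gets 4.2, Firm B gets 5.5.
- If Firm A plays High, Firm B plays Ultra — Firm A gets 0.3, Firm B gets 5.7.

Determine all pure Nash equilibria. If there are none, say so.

Mark each player's best response to every combination of opponents' strategies; a profile where every player is best-responding is a pure Nash equilibrium.
Firm A against High: payoffs 4.1, 4.9, 3.5 → best response Mid.
Firm A against Premium: payoffs 5.1, 3.4, 4.2 → best response Low.
Firm A against Ultra: payoffs 4.6, 0.4, 0.3 → best response Low.
Firm B against Low: payoffs 1.4, 1.5, 0.9 → best response Premium.
Firm B against Mid: payoffs 3.6, 3.7, 3.3 → best response Premium.
Firm B against High: payoffs 0.1, 5.5, 5.7 → best response Ultra.
Mutual best responses: (Low, Premium).

(Low, Premium)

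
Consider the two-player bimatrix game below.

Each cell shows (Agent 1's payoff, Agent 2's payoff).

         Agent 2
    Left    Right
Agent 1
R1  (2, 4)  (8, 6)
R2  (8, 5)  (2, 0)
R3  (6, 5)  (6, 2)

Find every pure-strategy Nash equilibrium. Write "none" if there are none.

For each player, find the best response to each opponent profile; mutual best responses are the pure NE.
Agent 1 against Left: payoffs 2, 8, 6 → best response R2.
Agent 1 against Right: payoffs 8, 2, 6 → best response R1.
Agent 2 against R1: payoffs 4, 6 → best response Right.
Agent 2 against R2: payoffs 5, 0 → best response Left.
Agent 2 against R3: payoffs 5, 2 → best response Left.
Mutual best responses: (R1, Right); (R2, Left).

Pure-strategy Nash equilibria: (R1, Right); (R2, Left)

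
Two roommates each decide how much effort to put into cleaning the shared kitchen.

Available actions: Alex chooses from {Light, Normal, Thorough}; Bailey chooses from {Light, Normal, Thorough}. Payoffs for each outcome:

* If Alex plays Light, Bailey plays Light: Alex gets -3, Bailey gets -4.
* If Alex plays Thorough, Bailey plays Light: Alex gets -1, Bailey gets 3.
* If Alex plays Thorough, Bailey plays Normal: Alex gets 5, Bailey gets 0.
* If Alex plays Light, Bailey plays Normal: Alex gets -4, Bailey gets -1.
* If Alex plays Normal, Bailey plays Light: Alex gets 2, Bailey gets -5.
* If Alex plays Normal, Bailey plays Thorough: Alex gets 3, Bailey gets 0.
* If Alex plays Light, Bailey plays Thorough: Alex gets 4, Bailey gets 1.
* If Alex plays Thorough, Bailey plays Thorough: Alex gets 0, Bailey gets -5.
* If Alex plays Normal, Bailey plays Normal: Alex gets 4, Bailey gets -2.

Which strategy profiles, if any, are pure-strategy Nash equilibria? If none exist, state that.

(Light, Light): Alex can switch to Normal (-3 → 2). Not NE.
(Light, Normal): Alex can switch to Normal (-4 → 4). Not NE.
(Light, Thorough): Alex gets 4, best alternative 3; Bailey gets 1, best alternative -1. No profitable deviation — NE.
(Normal, Light): Bailey can switch to Normal (-5 → -2). Not NE.
(Normal, Normal): Alex can switch to Thorough (4 → 5). Not NE.
(Normal, Thorough): Alex can switch to Light (3 → 4). Not NE.
(Thorough, Light): Alex can switch to Normal (-1 → 2). Not NE.
(Thorough, Normal): Bailey can switch to Light (0 → 3). Not NE.
(Thorough, Thorough): Alex can switch to Light (0 → 4). Not NE.

The unique pure-strategy Nash equilibrium is (Light, Thorough).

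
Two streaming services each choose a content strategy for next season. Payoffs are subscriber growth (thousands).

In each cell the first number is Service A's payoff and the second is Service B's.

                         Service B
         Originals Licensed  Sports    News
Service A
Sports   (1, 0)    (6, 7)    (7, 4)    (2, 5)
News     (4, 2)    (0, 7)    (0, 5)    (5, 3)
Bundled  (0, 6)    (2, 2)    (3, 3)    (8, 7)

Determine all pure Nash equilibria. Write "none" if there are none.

Service A against Originals: payoffs 1, 4, 0 → best response News.
Service A against Licensed: payoffs 6, 0, 2 → best response Sports.
Service A against Sports: payoffs 7, 0, 3 → best response Sports.
Service A against News: payoffs 2, 5, 8 → best response Bundled.
Service B against Sports: payoffs 0, 7, 4, 5 → best response Licensed.
Service B against News: payoffs 2, 7, 5, 3 → best response Licensed.
Service B against Bundled: payoffs 6, 2, 3, 7 → best response News.
Mutual best responses: (Sports, Licensed); (Bundled, News).

(Sports, Licensed), (Bundled, News)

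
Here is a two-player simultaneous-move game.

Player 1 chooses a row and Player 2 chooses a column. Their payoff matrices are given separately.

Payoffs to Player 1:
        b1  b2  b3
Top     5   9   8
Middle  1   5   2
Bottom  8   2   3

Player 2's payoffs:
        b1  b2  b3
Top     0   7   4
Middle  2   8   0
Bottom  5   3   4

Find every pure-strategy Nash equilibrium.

Player 1 against b1: payoffs 5, 1, 8 → best response Bottom.
Player 1 against b2: payoffs 9, 5, 2 → best response Top.
Player 1 against b3: payoffs 8, 2, 3 → best response Top.
Player 2 against Top: payoffs 0, 7, 4 → best response b2.
Player 2 against Middle: payoffs 2, 8, 0 → best response b2.
Player 2 against Bottom: payoffs 5, 3, 4 → best response b1.
Mutual best responses: (Top, b2); (Bottom, b1).

The pure Nash equilibria are (Top, b2), (Bottom, b1).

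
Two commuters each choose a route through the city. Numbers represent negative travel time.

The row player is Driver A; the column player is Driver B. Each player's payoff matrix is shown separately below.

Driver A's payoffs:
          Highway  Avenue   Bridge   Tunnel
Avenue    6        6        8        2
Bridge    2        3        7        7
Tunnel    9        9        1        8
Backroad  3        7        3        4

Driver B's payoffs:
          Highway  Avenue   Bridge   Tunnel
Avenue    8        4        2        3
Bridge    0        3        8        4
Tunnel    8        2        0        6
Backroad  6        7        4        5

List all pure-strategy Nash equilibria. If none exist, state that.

(Avenue, Highway): Driver A can switch to Tunnel (6 → 9). Not NE.
(Avenue, Avenue): Driver A can switch to Tunnel (6 → 9). Not NE.
(Avenue, Bridge): Driver B can switch to Highway (2 → 8). Not NE.
(Avenue, Tunnel): Driver A can switch to Bridge (2 → 7). Not NE.
(Bridge, Highway): Driver A can switch to Avenue (2 → 6). Not NE.
(Bridge, Avenue): Driver A can switch to Avenue (3 → 6). Not NE.
(Bridge, Bridge): Driver A can switch to Avenue (7 → 8). Not NE.
(Bridge, Tunnel): Driver A can switch to Tunnel (7 → 8). Not NE.
(Tunnel, Highway): Driver A gets 9, best alternative 6; Driver B gets 8, best alternative 6. No profitable deviation — NE.
(Tunnel, Avenue): Driver B can switch to Highway (2 → 8). Not NE.
(Tunnel, Bridge): Driver A can switch to Avenue (1 → 8). Not NE.
(Tunnel, Tunnel): Driver B can switch to Highway (6 → 8). Not NE.
(Backroad, Highway): Driver A can switch to Avenue (3 → 6). Not NE.
(The remaining 3 profiles each have a profitable deviation by the same check.)

Pure NE: (Tunnel, Highway)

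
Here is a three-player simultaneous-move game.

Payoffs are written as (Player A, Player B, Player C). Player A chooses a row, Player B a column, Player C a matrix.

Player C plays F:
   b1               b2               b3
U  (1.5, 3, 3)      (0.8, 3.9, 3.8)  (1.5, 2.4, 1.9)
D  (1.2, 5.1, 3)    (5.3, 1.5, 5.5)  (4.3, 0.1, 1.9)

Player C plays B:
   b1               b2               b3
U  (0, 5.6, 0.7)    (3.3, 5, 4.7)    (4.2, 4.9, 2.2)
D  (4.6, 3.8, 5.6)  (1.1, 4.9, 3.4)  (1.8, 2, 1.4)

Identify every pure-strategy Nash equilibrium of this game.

No pure-strategy Nash equilibrium.

(U, b1, F): Player B can switch to b2 (3 → 3.9). Not NE.
(U, b1, B): Player A can switch to D (0 → 4.6). Not NE.
(U, b2, F): Player A can switch to D (0.8 → 5.3). Not NE.
(U, b2, B): Player B can switch to b1 (5 → 5.6). Not NE.
(U, b3, F): Player A can switch to D (1.5 → 4.3). Not NE.
(U, b3, B): Player B can switch to b1 (4.9 → 5.6). Not NE.
(D, b1, F): Player A can switch to U (1.2 → 1.5). Not NE.
(D, b1, B): Player B can switch to b2 (3.8 → 4.9). Not NE.
(D, b2, F): Player B can switch to b1 (1.5 → 5.1). Not NE.
(D, b2, B): Player A can switch to U (1.1 → 3.3). Not NE.
(The remaining 2 profiles each have a profitable deviation by the same check.)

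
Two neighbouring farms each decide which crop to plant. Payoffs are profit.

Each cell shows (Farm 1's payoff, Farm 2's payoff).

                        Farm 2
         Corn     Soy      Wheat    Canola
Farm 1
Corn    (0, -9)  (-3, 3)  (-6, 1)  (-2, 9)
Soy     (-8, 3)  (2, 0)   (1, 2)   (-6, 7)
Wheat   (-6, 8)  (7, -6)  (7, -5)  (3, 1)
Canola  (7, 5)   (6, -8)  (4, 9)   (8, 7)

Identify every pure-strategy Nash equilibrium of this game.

Farm 1 against Corn: payoffs 0, -8, -6, 7 → best response Canola.
Farm 1 against Soy: payoffs -3, 2, 7, 6 → best response Wheat.
Farm 1 against Wheat: payoffs -6, 1, 7, 4 → best response Wheat.
Farm 1 against Canola: payoffs -2, -6, 3, 8 → best response Canola.
Farm 2 against Corn: payoffs -9, 3, 1, 9 → best response Canola.
Farm 2 against Soy: payoffs 3, 0, 2, 7 → best response Canola.
Farm 2 against Wheat: payoffs 8, -6, -5, 1 → best response Corn.
Farm 2 against Canola: payoffs 5, -8, 9, 7 → best response Wheat.
No profile is a mutual best response for all players.

No pure-strategy Nash equilibrium.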